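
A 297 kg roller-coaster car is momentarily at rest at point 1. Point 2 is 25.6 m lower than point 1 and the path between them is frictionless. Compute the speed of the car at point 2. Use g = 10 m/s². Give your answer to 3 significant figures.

Mechanical energy is conserved (no friction): mgh = ½mv²
The mass cancels from both sides.
v = √(2gh) = √(2 × 10 × 25.6) = √512.00 = 22.63 m/s

v = 22.6 m/s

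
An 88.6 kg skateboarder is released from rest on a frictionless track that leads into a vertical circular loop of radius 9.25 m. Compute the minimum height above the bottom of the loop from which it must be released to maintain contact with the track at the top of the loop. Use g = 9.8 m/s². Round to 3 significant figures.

h = 23.1 m

At the top, for minimum speed gravity alone supplies the centripetal force: mg = mv_top²/r ⇒ v_top² = gr = 90.65 m²/s²
Energy conservation from release height h to the top (height 2r): mgh = ½mv_top² + mg(2r)
h = v_top²/(2g) + 2r = r/2 + 2r = 5r/2 = 23.12 m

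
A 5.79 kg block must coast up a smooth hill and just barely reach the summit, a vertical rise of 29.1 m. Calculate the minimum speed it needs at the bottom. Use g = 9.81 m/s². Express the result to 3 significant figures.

At the top it is momentarily at rest, so all KE converts to PE: ½mv² = mgh
v = √(2gh) = √(2 × 9.81 × 29.1) = 23.89 m/s

v = 23.9 m/s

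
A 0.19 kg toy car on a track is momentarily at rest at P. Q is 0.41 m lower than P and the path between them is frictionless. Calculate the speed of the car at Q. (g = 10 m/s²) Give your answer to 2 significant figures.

v = 2.9 m/s

Energy conservation between the two points: mgh = ½mv²
The mass cancels from both sides.
v = √(2gh) = √(2 × 10 × 0.41) = √8.2000 = 2.864 m/s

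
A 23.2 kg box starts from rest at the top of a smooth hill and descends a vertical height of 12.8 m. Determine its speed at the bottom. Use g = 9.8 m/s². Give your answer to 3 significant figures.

v = 15.8 m/s

By conservation of mechanical energy, mgh = ½mv²
v = √(2gh) = √(2 × 9.8 × 12.8) = √250.88 = 15.84 m/s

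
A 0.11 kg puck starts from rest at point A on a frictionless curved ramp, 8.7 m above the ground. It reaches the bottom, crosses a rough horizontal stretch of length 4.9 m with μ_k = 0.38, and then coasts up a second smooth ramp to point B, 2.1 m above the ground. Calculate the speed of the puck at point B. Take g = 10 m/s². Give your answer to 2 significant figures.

v = 9.7 m/s

Energy at A: mgh₁ = (0.11)(10)(8.7) = 9.5700 J
Friction loss: W_f = μ_k mg d = 2.048 J
At B: ½mv² + mgh₂ = mgh₁ − W_f
½mv² = 9.5700 − 2.048 − 2.3100 = 5.2118 J
v = √(2 × 5.2118/0.11) = 9.734 m/s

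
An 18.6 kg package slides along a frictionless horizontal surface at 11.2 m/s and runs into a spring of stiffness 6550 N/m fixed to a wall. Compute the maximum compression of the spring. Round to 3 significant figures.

At max compression the package is momentarily at rest: ½mv² = ½kx²
x = v√(m/k) = 11.2 × √(18.6/6550) = 0.5968 m

x = 0.597 m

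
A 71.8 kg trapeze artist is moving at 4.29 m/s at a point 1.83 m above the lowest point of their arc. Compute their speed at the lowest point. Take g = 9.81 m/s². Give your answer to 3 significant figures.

By conservation of mechanical energy, ½mv₀² + mgh = ½mv²
v² = v₀² + 2gh = (4.29)² + 2(9.81)(1.83) = 54.309
v = √54.309 = 7.369 m/s

v = 7.37 m/s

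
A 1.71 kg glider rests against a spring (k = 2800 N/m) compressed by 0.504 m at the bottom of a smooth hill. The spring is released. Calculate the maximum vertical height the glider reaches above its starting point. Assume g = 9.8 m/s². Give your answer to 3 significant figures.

h = 21.2 m

At maximum height the glider is at rest, so ½kx² = mgh
h = kx²/(2mg) = (2800)(0.504)²/(2 × 1.71 × 9.8) = 21.22 m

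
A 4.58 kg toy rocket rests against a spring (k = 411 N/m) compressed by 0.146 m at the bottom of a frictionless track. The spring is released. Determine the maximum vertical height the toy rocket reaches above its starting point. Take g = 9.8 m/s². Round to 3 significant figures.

h = 0.0976 m

Energy conservation from release to the highest point: ½kx² = mgh
h = kx²/(2mg) = (411)(0.146)²/(2 × 4.58 × 9.8) = 0.09759 m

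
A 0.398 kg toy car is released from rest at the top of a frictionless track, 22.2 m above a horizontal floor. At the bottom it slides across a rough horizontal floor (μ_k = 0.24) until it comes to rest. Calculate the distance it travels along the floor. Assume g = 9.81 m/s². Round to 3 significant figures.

Energy at the top = energy at the end + work done against friction:
At rest all PE has been dissipated by friction: mgh = μ_k m g d
d = h/μ_k = 22.2/0.24 = 92.50 m

d = 92.5 m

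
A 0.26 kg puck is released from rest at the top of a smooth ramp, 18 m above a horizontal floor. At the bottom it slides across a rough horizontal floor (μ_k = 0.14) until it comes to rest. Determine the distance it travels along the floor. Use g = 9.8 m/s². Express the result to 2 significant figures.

d = 130 m

Energy bookkeeping (friction removes W_f = μ_k N d):
At rest all PE has been dissipated by friction: mgh = μ_k m g d
d = h/μ_k = 18/0.14 = 128.6 m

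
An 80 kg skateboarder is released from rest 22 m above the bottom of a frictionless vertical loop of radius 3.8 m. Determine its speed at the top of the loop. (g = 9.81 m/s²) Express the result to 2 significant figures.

v = 17 m/s

Energy conservation: mgh = ½mv_top² + mg(2r)
v_top² = 2g(h − 2r) = 2(9.81)(22 − 7.600) = 282.5
v_top = 16.81 m/s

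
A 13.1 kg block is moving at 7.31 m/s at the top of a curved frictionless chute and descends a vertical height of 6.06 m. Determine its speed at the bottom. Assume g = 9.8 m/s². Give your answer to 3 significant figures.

Energy conservation between the two points: ½mv₀² + mgh = ½mv²
v² = v₀² + 2gh = (7.31)² + 2(9.8)(6.06) = 172.21
v = √172.21 = 13.12 m/s

v = 13.1 m/s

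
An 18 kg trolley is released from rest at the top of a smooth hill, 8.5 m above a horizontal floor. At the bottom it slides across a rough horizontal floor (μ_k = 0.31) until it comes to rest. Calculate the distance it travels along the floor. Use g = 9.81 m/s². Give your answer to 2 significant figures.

d = 27 m

Energy at the top = energy at the end + work done against friction:
At rest all PE has been dissipated by friction: mgh = μ_k m g d
d = h/μ_k = 8.5/0.31 = 27.42 m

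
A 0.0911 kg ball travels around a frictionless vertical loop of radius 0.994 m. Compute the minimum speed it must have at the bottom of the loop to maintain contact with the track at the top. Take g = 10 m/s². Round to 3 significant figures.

v = 7.05 m/s

At the top: mg = mv_top²/r ⇒ v_top² = gr = 9.940 m²/s²
Energy from bottom to top (height 2r): ½mv_bot² = ½mv_top² + mg(2r)
v_bot² = gr + 4gr = 5gr = 49.70
v_bot = √(5gr) = 7.050 m/s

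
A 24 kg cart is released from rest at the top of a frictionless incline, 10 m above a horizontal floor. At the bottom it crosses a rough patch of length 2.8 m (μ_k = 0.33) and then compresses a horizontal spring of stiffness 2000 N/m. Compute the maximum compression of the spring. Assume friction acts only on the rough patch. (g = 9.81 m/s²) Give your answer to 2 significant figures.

Initial energy: E₁ = mgh = (24)(9.81)(10) = 2354.4 J
Friction removes W_f = μ_k mg d = (0.33)(24)(9.81)(2.8) = 217.5 J
Energy reaching the spring: E = 2354.4 − 217.5 = 2136.9 J
At max compression ½kx² = E ⇒ x = √(2E/k) = √(2 × 2136.9/2000) = 1.462 m

x = 1.5 m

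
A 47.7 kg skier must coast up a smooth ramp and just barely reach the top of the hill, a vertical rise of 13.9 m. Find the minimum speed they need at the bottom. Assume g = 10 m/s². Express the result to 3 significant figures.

v = 16.7 m/s

At the top they are momentarily at rest, so all KE converts to PE: ½mv² = mgh
v = √(2gh) = √(2 × 10 × 13.9) = 16.67 m/s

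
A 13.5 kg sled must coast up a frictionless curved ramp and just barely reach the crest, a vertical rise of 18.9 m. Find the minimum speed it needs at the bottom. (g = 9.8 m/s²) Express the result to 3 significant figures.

v = 19.2 m/s

At the top it is momentarily at rest, so all KE converts to PE: ½mv² = mgh
v = √(2gh) = √(2 × 9.8 × 18.9) = 19.25 m/s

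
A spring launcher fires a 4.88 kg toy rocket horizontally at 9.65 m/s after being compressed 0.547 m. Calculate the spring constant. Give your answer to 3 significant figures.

Energy stored in the spring equals the launch KE: ½kx² = ½mv²
k = mv²/x² = (4.88)(9.65)²/(0.547)² = 1519 N/m

k = 1520 N/m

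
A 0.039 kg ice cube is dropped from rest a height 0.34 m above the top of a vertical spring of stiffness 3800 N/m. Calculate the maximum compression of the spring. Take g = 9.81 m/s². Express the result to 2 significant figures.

x = 0.0084 m

Measuring PE from the top of the relaxed spring, at max compression the cube has dropped H + x with zero KE, so:
mg(H + x) = ½kx²
½(3800)x² − (0.039)(9.81)x − (0.039)(9.81)(0.34) = 0
1900x² − 0.3826x − 0.1301 = 0
x = [0.3826 + √(0.1464 + 988.61)]/(2 × 1900) = 0.008376 m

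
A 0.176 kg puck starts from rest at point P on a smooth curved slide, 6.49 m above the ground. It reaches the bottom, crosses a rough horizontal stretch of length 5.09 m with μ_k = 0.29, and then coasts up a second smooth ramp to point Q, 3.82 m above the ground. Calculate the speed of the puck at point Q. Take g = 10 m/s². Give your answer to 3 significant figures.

Energy at P: mgh₁ = (0.176)(10)(6.49) = 11.422 J
Friction loss: W_f = μ_k mg d = 2.598 J
At Q: ½mv² + mgh₂ = mgh₁ − W_f
½mv² = 11.422 − 2.598 − 6.7232 = 2.1013 J
v = √(2 × 2.1013/0.176) = 4.887 m/s

v = 4.89 m/s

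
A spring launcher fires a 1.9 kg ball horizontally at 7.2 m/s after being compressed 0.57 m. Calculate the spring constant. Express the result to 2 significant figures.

Energy stored in the spring equals the launch KE: ½kx² = ½mv²
k = mv²/x² = (1.9)(7.2)²/(0.57)² = 303.2 N/m

k = 300 N/m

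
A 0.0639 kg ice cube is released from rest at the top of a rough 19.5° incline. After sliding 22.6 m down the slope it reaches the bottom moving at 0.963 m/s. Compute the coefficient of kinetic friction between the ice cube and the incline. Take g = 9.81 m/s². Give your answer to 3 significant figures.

Energy balance down the incline: mg L sinθ − ½mv² = μ_k (mg cosθ) L
mgL sinθ = 4.7290 J; ½mv² = 0.029629 J
W_f = 4.7290 − 0.029629 = 4.699 J
μ_k = W_f/(mg cosθ · L) = 4.699/(0.5909 × 22.6) = 0.3519

μ_k = 0.352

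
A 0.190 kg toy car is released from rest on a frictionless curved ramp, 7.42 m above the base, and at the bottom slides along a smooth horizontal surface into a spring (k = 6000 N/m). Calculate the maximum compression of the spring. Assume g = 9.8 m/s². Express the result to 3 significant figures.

x = 0.0679 m

Energy conservation (no friction) from release to max compression: mgh = ½kx²
x = √(2mgh/k) = √(2 × 0.190 × 9.8 × 7.42 / 6000) = 0.06786 m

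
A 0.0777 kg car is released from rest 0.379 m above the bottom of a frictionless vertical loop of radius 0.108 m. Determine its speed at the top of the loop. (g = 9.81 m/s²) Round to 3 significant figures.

v = 1.79 m/s

Energy conservation: mgh = ½mv_top² + mg(2r)
v_top² = 2g(h − 2r) = 2(9.81)(0.379 − 0.2160) = 3.198
v_top = 1.788 m/s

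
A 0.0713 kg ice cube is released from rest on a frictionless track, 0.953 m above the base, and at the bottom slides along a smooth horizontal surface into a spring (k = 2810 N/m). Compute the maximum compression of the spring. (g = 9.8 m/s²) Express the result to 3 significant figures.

x = 0.0218 m

At max compression the cube is momentarily at rest: mgh = ½kx²
x = √(2mgh/k) = √(2 × 0.0713 × 9.8 × 0.953 / 2810) = 0.02177 m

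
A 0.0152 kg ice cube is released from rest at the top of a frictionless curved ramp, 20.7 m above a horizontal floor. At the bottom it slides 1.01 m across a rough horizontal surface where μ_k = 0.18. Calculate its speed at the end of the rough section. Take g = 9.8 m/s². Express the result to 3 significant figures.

v = 20.1 m/s

Energy bookkeeping (friction removes W_f = μ_k N d):
mgh = ½mv² + μ_k m g d
W_f = μ_k mg d = (0.18)(0.0152)(9.8)(1.01) = 0.02708 J
½mv² = mgh − W_f = 3.0835 − 0.02708 = 3.0564 J
v = √(2 × 3.0564/0.0152) = 20.05 m/s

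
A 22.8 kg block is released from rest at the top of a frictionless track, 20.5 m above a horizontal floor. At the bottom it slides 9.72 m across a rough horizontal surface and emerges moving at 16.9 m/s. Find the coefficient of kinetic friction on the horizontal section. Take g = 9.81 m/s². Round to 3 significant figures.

Energy bookkeeping (friction removes W_f = μ_k N d):
mgh = ½mv² + μ_k m g d
mgh = 4585.2 J; ½mv² = 3256.0 J
W_f = 4585.2 − 3256.0 = 1329 J
μ_k = W_f/(mg·d) = 1329/(223.7 × 9.72) = 0.6114

μ_k = 0.611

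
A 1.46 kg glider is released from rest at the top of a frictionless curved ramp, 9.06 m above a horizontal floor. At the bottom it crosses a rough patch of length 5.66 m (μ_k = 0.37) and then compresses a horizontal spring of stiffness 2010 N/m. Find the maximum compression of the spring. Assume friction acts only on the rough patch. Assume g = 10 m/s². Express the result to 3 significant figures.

x = 0.318 m

Initial energy: E₁ = mgh = (1.46)(10)(9.06) = 132.28 J
Friction removes W_f = μ_k mg d = (0.37)(1.46)(10)(5.66) = 30.58 J
Energy reaching the spring: E = 132.28 − 30.58 = 101.70 J
At max compression ½kx² = E ⇒ x = √(2E/k) = √(2 × 101.70/2010) = 0.3181 m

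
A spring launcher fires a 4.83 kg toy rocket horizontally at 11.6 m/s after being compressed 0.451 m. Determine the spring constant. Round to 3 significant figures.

Energy stored in the spring equals the launch KE: ½kx² = ½mv²
k = mv²/x² = (4.83)(11.6)²/(0.451)² = 3195 N/m

k = 3200 N/m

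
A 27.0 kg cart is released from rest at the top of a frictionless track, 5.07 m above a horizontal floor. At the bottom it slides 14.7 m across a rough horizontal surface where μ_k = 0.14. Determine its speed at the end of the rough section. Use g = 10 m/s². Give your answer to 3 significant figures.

v = 7.76 m/s

Energy bookkeeping (friction removes W_f = μ_k N d):
mgh = ½mv² + μ_k m g d
W_f = μ_k mg d = (0.14)(27.0)(10)(14.7) = 555.7 J
½mv² = mgh − W_f = 1368.9 − 555.7 = 813.24 J
v = √(2 × 813.24/27.0) = 7.761 m/s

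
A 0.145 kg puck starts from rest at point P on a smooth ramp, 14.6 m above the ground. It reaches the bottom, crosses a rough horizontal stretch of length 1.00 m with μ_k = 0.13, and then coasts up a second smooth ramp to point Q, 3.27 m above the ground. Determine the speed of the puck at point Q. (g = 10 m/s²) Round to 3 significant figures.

v = 15.0 m/s

Energy at P: mgh₁ = (0.145)(10)(14.6) = 21.170 J
Friction loss: W_f = μ_k mg d = 0.1885 J
At Q: ½mv² + mgh₂ = mgh₁ − W_f
½mv² = 21.170 − 0.1885 − 4.7415 = 16.240 J
v = √(2 × 16.240/0.145) = 14.97 m/s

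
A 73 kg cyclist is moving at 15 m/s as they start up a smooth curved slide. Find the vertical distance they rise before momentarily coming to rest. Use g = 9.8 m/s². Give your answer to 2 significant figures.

h = 11 m

By energy conservation, ½mv² = mgh
h = v²/(2g) = 15²/(2 × 9.8) = 11.48 m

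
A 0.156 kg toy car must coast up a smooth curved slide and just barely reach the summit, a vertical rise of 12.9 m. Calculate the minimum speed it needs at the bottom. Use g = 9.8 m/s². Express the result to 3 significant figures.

At the top it is momentarily at rest, so all KE converts to PE: ½mv² = mgh
v = √(2gh) = √(2 × 9.8 × 12.9) = 15.90 m/s

v = 15.9 m/s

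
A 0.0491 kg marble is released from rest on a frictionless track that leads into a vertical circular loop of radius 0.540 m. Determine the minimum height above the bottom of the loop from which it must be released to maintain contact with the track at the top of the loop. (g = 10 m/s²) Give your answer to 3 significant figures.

h = 1.35 m

At the top, for minimum speed gravity alone supplies the centripetal force: mg = mv_top²/r ⇒ v_top² = gr = 5.400 m²/s²
Energy conservation from release height h to the top (height 2r): mgh = ½mv_top² + mg(2r)
h = v_top²/(2g) + 2r = r/2 + 2r = 5r/2 = 1.350 m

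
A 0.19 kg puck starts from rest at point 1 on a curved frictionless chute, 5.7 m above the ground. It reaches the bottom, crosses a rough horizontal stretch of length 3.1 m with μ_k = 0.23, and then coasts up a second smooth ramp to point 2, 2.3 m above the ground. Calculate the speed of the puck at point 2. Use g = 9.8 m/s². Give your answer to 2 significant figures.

v = 7.3 m/s

Energy at 1: mgh₁ = (0.19)(9.8)(5.7) = 10.613 J
Friction loss: W_f = μ_k mg d = 1.328 J
At 2: ½mv² + mgh₂ = mgh₁ − W_f
½mv² = 10.613 − 1.328 − 4.2826 = 5.0032 J
v = √(2 × 5.0032/0.19) = 7.257 m/s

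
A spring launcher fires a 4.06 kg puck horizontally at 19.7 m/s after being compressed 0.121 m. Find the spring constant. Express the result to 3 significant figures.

k = 108000 N/m

½kx² = ½mv²
k = mv²/x² = (4.06)(19.7)²/(0.121)² = 107619 N/m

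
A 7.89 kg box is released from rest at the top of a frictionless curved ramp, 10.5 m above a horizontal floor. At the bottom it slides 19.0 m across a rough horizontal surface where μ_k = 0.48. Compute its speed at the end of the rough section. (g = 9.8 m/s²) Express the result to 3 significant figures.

v = 5.20 m/s

Energy at the top = energy at the end + work done against friction:
mgh = ½mv² + μ_k m g d
W_f = μ_k mg d = (0.48)(7.89)(9.8)(19.0) = 705.2 J
½mv² = mgh − W_f = 811.88 − 705.2 = 106.70 J
v = √(2 × 106.70/7.89) = 5.201 m/s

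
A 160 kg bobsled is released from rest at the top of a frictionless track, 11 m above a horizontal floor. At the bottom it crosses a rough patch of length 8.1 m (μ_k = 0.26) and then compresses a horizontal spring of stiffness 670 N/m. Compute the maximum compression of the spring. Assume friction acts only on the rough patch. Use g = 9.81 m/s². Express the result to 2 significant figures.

Initial energy: E₁ = mgh = (160)(9.81)(11) = 17266 J
Friction removes W_f = μ_k mg d = (0.26)(160)(9.81)(8.1) = 3306 J
Energy reaching the spring: E = 17266 − 3306 = 13960 J
At max compression ½kx² = E ⇒ x = √(2E/k) = √(2 × 13960/670) = 6.455 m

x = 6.5 m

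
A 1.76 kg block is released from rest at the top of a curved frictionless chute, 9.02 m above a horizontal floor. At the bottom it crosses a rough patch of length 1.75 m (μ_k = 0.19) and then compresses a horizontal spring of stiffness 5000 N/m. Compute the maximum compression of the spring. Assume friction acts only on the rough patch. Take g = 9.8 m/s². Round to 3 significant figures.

x = 0.245 m

Initial energy: E₁ = mgh = (1.76)(9.8)(9.02) = 155.58 J
Friction removes W_f = μ_k mg d = (0.19)(1.76)(9.8)(1.75) = 5.735 J
Energy reaching the spring: E = 155.58 − 5.735 = 149.84 J
At max compression ½kx² = E ⇒ x = √(2E/k) = √(2 × 149.84/5000) = 0.2448 m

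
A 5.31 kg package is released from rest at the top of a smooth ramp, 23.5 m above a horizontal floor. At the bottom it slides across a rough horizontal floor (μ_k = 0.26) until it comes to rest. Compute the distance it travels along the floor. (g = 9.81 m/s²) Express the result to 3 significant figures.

Energy bookkeeping (friction removes W_f = μ_k N d):
At rest all PE has been dissipated by friction: mgh = μ_k m g d
d = h/μ_k = 23.5/0.26 = 90.38 m

d = 90.4 m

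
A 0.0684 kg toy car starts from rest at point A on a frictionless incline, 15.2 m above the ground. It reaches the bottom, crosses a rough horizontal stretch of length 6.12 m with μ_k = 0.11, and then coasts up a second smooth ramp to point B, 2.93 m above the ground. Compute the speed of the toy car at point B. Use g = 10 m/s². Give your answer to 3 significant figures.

Energy at A: mgh₁ = (0.0684)(10)(15.2) = 10.397 J
Friction loss: W_f = μ_k mg d = 0.4605 J
At B: ½mv² + mgh₂ = mgh₁ − W_f
½mv² = 10.397 − 0.4605 − 2.0041 = 7.9322 J
v = √(2 × 7.9322/0.0684) = 15.23 m/s

v = 15.2 m/s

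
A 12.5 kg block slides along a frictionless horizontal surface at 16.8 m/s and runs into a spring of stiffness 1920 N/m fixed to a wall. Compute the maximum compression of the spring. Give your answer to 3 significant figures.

All KE is stored as spring PE at maximum compression: ½mv² = ½kx²
x = v√(m/k) = 16.8 × √(12.5/1920) = 1.356 m

x = 1.36 m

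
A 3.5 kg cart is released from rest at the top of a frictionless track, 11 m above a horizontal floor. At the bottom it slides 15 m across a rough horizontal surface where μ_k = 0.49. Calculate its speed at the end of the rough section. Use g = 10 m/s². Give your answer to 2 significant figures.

Applying the work–energy principle:
mgh = ½mv² + μ_k m g d
W_f = μ_k mg d = (0.49)(3.5)(10)(15) = 257.2 J
½mv² = mgh − W_f = 385.00 − 257.2 = 127.75 J
v = √(2 × 127.75/3.5) = 8.544 m/s

v = 8.5 m/s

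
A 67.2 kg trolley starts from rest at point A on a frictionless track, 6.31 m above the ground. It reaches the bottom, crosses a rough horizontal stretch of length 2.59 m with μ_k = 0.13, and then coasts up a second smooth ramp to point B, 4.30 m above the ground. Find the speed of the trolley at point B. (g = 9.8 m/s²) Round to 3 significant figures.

v = 5.73 m/s

Energy at A: mgh₁ = (67.2)(9.8)(6.31) = 4155.5 J
Friction loss: W_f = μ_k mg d = 221.7 J
At B: ½mv² + mgh₂ = mgh₁ − W_f
½mv² = 4155.5 − 221.7 − 2831.8 = 1102.0 J
v = √(2 × 1102.0/67.2) = 5.727 m/s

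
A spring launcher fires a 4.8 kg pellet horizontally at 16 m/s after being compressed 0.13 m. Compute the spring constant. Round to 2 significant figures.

½kx² = ½mv²
k = mv²/x² = (4.8)(16)²/(0.13)² = 72710 N/m

k = 73000 N/m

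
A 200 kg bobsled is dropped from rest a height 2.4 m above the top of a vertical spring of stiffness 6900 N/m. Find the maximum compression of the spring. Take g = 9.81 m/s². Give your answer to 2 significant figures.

x = 1.5 m

Let x be the compression. The total drop is H + x, and the bobsled is instantaneously at rest at max compression, so energy conservation gives:
mg(H + x) = ½kx²
½(6900)x² − (200)(9.81)x − (200)(9.81)(2.4) = 0
3450x² − 1962x − 4709 = 0
x = [1962 + √(3.849e+06 + 6.4981e+07)]/(2 × 3450) = 1.487 m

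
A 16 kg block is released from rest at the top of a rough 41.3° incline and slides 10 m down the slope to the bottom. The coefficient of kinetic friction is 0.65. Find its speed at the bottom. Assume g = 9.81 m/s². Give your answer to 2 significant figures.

v = 5.8 m/s

Taking the bottom as reference, mgh = ½mv² + μ_k N L with h = L sinθ, N = mg cosθ:
mgh = mgL sinθ = (16)(9.81)(10)sin41.3° = 1035.9 J
W_f = μ_k mg cosθ · L = (0.65)(16)(9.81)cos41.3°·10 = 766.5 J
½mv² = 1035.9 − 766.5 = 269.47 J
v = √(2 × 269.47/16) = 5.804 m/s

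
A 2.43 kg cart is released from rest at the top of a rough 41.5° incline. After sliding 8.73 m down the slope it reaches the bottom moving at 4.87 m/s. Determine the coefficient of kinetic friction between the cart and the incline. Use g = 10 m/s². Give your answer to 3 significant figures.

The energy dissipated by friction is the PE lost minus the KE gained:
mgL sinθ = 140.57 J; ½mv² = 28.816 J
W_f = 140.57 − 28.816 = 111.8 J
μ_k = W_f/(mg cosθ · L) = 111.8/(18.20 × 8.73) = 0.7034

μ_k = 0.703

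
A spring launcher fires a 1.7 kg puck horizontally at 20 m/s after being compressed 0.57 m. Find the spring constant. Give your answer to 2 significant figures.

½kx² = ½mv²
k = mv²/x² = (1.7)(20)²/(0.57)² = 2093 N/m

k = 2100 N/m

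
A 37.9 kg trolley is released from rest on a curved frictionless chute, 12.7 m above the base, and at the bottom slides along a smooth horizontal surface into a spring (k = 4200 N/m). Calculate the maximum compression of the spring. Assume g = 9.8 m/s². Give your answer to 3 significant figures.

x = 1.50 m

Energy conservation (no friction) from release to max compression: mgh = ½kx²
x = √(2mgh/k) = √(2 × 37.9 × 9.8 × 12.7 / 4200) = 1.499 m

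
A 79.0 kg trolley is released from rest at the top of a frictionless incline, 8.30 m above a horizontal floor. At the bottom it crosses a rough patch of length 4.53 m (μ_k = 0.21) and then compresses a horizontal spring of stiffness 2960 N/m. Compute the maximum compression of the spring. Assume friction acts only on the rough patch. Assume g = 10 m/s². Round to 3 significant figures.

x = 1.98 m

Initial energy: E₁ = mgh = (79.0)(10)(8.30) = 6557.0 J
Friction removes W_f = μ_k mg d = (0.21)(79.0)(10)(4.53) = 751.5 J
Energy reaching the spring: E = 6557.0 − 751.5 = 5805.5 J
At max compression ½kx² = E ⇒ x = √(2E/k) = √(2 × 5805.5/2960) = 1.981 m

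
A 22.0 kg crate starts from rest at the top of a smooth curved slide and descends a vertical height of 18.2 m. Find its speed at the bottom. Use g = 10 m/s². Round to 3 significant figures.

v = 19.1 m/s

Energy conservation between the two points: mgh = ½mv²
The mass cancels from both sides.
v = √(2gh) = √(2 × 10 × 18.2) = √364.00 = 19.08 m/s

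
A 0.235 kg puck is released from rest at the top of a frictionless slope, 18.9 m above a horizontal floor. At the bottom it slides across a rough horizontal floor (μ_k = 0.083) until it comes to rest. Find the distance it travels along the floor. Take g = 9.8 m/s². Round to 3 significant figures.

Energy at the top = energy at the end + work done against friction:
At rest all PE has been dissipated by friction: mgh = μ_k m g d
d = h/μ_k = 18.9/0.083 = 227.7 m

d = 228 m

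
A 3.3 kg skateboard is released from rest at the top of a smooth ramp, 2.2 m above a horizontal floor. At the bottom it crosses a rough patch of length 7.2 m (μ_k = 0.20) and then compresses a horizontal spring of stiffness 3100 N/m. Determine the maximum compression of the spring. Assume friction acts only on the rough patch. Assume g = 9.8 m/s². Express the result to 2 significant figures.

x = 0.13 m

Initial energy: E₁ = mgh = (3.3)(9.8)(2.2) = 71.148 J
Friction removes W_f = μ_k mg d = (0.20)(3.3)(9.8)(7.2) = 46.57 J
Energy reaching the spring: E = 71.148 − 46.57 = 24.578 J
At max compression ½kx² = E ⇒ x = √(2E/k) = √(2 × 24.578/3100) = 0.1259 m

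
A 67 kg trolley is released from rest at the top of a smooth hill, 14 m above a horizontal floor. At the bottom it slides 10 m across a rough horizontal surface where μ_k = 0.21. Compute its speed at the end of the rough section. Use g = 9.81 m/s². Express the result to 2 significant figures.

v = 15 m/s

Energy at the top = energy at the end + work done against friction:
mgh = ½mv² + μ_k m g d
W_f = μ_k mg d = (0.21)(67)(9.81)(10) = 1380 J
½mv² = mgh − W_f = 9201.8 − 1380 = 7821.5 J
v = √(2 × 7821.5/67) = 15.28 m/s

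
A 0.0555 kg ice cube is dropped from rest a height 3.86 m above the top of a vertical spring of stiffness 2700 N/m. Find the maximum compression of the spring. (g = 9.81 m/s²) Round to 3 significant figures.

Let x be the compression. The total drop is H + x, and the cube is instantaneously at rest at max compression, so energy conservation gives:
mg(H + x) = ½kx²
½(2700)x² − (0.0555)(9.81)x − (0.0555)(9.81)(3.86) = 0
1350x² − 0.5445x − 2.102 = 0
x = [0.5445 + √(0.2964 + 11349)]/(2 × 1350) = 0.03966 m

x = 0.0397 m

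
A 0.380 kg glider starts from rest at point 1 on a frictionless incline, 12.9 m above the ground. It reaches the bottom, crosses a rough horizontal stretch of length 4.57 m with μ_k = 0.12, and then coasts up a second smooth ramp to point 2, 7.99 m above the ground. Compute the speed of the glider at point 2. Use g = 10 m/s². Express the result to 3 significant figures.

v = 9.34 m/s

Energy at 1: mgh₁ = (0.380)(10)(12.9) = 49.020 J
Friction loss: W_f = μ_k mg d = 2.084 J
At 2: ½mv² + mgh₂ = mgh₁ − W_f
½mv² = 49.020 − 2.084 − 30.362 = 16.574 J
v = √(2 × 16.574/0.380) = 9.340 m/s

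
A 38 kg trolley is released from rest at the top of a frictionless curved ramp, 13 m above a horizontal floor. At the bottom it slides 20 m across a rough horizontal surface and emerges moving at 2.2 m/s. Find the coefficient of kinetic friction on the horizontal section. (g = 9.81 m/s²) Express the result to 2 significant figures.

Energy bookkeeping (friction removes W_f = μ_k N d):
mgh = ½mv² + μ_k m g d
mgh = 4846.1 J; ½mv² = 91.960 J
W_f = 4846.1 − 91.960 = 4754 J
μ_k = W_f/(mg·d) = 4754/(372.8 × 20) = 0.6377

μ_k = 0.64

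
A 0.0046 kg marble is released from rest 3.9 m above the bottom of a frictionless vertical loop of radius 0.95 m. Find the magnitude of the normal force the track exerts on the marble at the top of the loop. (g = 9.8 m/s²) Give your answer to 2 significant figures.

N = 0.14 N

Energy from release to top (height 2r): mgh = ½mv_top² + mg(2r)
v_top² = 2g(h − 2r) = 2(9.8)(3.9 − 1.900) = 39.200 m²/s²
At the top, both N and weight point toward the centre: N + mg = mv_top²/r
N = m(v_top²/r − g) = 0.0046(39.200/0.95 − 9.8) = 0.1447 N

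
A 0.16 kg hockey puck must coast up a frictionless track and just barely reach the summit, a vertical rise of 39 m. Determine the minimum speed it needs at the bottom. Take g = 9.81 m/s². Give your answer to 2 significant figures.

At the top it is momentarily at rest, so all KE converts to PE: ½mv² = mgh
v = √(2gh) = √(2 × 9.81 × 39) = 27.66 m/s

v = 28 m/s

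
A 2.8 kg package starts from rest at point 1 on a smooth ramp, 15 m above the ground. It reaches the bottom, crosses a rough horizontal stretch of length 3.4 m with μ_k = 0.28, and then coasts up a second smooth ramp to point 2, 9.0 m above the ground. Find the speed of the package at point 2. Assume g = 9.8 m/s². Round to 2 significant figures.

v = 9.9 m/s

Energy at 1: mgh₁ = (2.8)(9.8)(15) = 411.60 J
Friction loss: W_f = μ_k mg d = 26.12 J
At 2: ½mv² + mgh₂ = mgh₁ − W_f
½mv² = 411.60 − 26.12 − 246.96 = 138.52 J
v = √(2 × 138.52/2.8) = 9.947 m/s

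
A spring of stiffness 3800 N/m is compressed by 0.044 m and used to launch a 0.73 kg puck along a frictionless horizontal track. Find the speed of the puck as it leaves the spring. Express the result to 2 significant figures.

Spring PE converts entirely to kinetic energy: ½kx² = ½mv²
v = x√(k/m) = 0.044 × √(3800/0.73) = 3.175 m/s

v = 3.2 m/s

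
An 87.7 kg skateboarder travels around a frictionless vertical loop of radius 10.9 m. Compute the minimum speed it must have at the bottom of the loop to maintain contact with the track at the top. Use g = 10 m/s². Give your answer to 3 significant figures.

At the top: mg = mv_top²/r ⇒ v_top² = gr = 109.0 m²/s²
Energy from bottom to top (height 2r): ½mv_bot² = ½mv_top² + mg(2r)
v_bot² = gr + 4gr = 5gr = 545.0
v_bot = √(5gr) = 23.35 m/s

v = 23.3 m/s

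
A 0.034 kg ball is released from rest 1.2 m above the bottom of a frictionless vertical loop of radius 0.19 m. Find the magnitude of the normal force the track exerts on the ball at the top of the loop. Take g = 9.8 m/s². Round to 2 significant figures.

Energy from release to top (height 2r): mgh = ½mv_top² + mg(2r)
v_top² = 2g(h − 2r) = 2(9.8)(1.2 − 0.3800) = 16.072 m²/s²
At the top, both N and weight point toward the centre: N + mg = mv_top²/r
N = m(v_top²/r − g) = 0.034(16.072/0.19 − 9.8) = 2.543 N

N = 2.5 N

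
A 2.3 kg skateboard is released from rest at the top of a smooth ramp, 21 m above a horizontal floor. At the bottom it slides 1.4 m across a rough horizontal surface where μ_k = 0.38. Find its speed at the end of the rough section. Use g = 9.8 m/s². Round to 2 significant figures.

Applying the work–energy principle:
mgh = ½mv² + μ_k m g d
W_f = μ_k mg d = (0.38)(2.3)(9.8)(1.4) = 11.99 J
½mv² = mgh − W_f = 473.34 − 11.99 = 461.35 J
v = √(2 × 461.35/2.3) = 20.03 m/s

v = 20 m/s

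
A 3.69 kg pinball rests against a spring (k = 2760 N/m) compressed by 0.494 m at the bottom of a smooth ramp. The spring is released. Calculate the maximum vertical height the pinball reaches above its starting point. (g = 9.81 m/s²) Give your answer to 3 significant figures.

All spring PE becomes gravitational PE at the highest point: ½kx² = mgh
h = kx²/(2mg) = (2760)(0.494)²/(2 × 3.69 × 9.81) = 9.303 m

h = 9.30 m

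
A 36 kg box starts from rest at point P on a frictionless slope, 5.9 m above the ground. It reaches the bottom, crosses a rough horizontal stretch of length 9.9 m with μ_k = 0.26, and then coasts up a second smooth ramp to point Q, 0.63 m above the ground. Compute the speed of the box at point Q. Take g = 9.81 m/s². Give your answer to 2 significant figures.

v = 7.3 m/s

Energy at P: mgh₁ = (36)(9.81)(5.9) = 2083.6 J
Friction loss: W_f = μ_k mg d = 909.0 J
At Q: ½mv² + mgh₂ = mgh₁ − W_f
½mv² = 2083.6 − 909.0 − 222.49 = 952.12 J
v = √(2 × 952.12/36) = 7.273 m/s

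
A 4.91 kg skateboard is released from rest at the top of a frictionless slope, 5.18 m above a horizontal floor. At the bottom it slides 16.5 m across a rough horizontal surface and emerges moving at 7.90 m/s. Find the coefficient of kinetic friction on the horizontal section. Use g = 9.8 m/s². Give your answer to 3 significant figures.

μ_k = 0.121

Energy bookkeeping (friction removes W_f = μ_k N d):
mgh = ½mv² + μ_k m g d
mgh = 249.25 J; ½mv² = 153.22 J
W_f = 249.25 − 153.22 = 96.03 J
μ_k = W_f/(mg·d) = 96.03/(48.12 × 16.5) = 0.1210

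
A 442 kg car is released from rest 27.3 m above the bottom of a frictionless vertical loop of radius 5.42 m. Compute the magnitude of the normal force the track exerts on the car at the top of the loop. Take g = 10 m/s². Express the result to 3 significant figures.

N = 22400 N

Energy from release to top (height 2r): mgh = ½mv_top² + mg(2r)
v_top² = 2g(h − 2r) = 2(10)(27.3 − 10.84) = 329.20 m²/s²
At the top, both N and weight point toward the centre: N + mg = mv_top²/r
N = m(v_top²/r − g) = 442(329.20/5.42 − 10) = 22426 N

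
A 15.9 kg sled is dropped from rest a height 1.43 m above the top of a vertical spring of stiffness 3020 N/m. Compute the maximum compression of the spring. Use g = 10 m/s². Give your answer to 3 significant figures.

x = 0.444 m

Measuring PE from the top of the relaxed spring, at max compression the sled has dropped H + x with zero KE, so:
mg(H + x) = ½kx²
½(3020)x² − (15.9)(10)x − (15.9)(10)(1.43) = 0
1510x² − 159.0x − 227.4 = 0
x = [159.0 + √(25281 + 1.3733e+06)]/(2 × 1510) = 0.4442 m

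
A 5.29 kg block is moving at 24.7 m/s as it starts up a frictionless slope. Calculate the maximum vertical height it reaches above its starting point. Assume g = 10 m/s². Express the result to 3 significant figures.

By energy conservation, ½mv² = mgh
h = v²/(2g) = 24.7²/(2 × 10) = 30.50 m

h = 30.5 m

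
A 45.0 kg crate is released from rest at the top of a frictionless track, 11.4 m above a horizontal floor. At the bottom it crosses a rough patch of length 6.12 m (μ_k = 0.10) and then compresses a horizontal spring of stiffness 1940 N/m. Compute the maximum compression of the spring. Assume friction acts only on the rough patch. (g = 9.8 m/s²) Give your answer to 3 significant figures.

x = 2.21 m

Initial energy: E₁ = mgh = (45.0)(9.8)(11.4) = 5027.4 J
Friction removes W_f = μ_k mg d = (0.10)(45.0)(9.8)(6.12) = 269.9 J
Energy reaching the spring: E = 5027.4 − 269.9 = 4757.5 J
At max compression ½kx² = E ⇒ x = √(2E/k) = √(2 × 4757.5/1940) = 2.215 m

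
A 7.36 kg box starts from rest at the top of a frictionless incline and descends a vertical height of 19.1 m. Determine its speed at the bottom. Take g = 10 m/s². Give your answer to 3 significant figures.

v = 19.5 m/s

Energy conservation between the two points: mgh = ½mv²
The mass cancels from both sides.
v = √(2gh) = √(2 × 10 × 19.1) = √382.00 = 19.54 m/s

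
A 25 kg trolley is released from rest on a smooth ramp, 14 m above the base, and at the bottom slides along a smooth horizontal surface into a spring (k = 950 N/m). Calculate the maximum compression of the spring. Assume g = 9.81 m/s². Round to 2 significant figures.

x = 2.7 m

Gravitational PE at the top equals spring PE at max compression: mgh = ½kx²
x = √(2mgh/k) = √(2 × 25 × 9.81 × 14 / 950) = 2.689 m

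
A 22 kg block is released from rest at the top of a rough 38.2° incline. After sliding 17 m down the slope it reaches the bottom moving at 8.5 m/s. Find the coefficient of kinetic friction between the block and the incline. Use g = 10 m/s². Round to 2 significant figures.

μ_k = 0.52

Energy balance down the incline: mg L sinθ − ½mv² = μ_k (mg cosθ) L
mgL sinθ = 2312.8 J; ½mv² = 794.75 J
W_f = 2312.8 − 794.75 = 1518 J
μ_k = W_f/(mg cosθ · L) = 1518/(172.9 × 17) = 0.5165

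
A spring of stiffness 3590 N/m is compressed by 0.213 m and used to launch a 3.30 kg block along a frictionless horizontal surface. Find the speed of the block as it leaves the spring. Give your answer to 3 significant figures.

v = 7.03 m/s

Conservation of energy: ½kx² = ½mv²
v = x√(k/m) = 0.213 × √(3590/3.30) = 7.025 m/s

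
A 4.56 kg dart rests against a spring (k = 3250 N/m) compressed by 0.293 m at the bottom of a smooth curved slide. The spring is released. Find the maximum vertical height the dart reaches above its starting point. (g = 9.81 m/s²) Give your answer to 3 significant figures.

h = 3.12 m

All spring PE becomes gravitational PE at the highest point: ½kx² = mgh
h = kx²/(2mg) = (3250)(0.293)²/(2 × 4.56 × 9.81) = 3.119 m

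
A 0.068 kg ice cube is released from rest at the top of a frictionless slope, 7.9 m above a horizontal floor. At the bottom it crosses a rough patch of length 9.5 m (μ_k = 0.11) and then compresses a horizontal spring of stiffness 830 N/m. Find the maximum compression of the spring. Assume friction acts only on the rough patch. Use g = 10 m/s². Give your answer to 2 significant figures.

Initial energy: E₁ = mgh = (0.068)(10)(7.9) = 5.3720 J
Friction removes W_f = μ_k mg d = (0.11)(0.068)(10)(9.5) = 0.7106 J
Energy reaching the spring: E = 5.3720 − 0.7106 = 4.6614 J
At max compression ½kx² = E ⇒ x = √(2E/k) = √(2 × 4.6614/830) = 0.1060 m

x = 0.11 m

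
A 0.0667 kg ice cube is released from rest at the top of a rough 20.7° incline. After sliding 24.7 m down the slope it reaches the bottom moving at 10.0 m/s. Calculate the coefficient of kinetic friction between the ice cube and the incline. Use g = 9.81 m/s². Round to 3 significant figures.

μ_k = 0.157

Energy balance down the incline: mg L sinθ − ½mv² = μ_k (mg cosθ) L
mgL sinθ = 5.7128 J; ½mv² = 3.3350 J
W_f = 5.7128 − 3.3350 = 2.378 J
μ_k = W_f/(mg cosθ · L) = 2.378/(0.6121 × 24.7) = 0.1573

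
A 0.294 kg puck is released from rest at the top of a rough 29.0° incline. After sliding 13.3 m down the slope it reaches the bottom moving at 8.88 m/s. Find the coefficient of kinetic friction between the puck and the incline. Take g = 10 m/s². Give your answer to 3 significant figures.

μ_k = 0.215

The energy dissipated by friction is the PE lost minus the KE gained:
mgL sinθ = 18.957 J; ½mv² = 11.592 J
W_f = 18.957 − 11.592 = 7.365 J
μ_k = W_f/(mg cosθ · L) = 7.365/(2.571 × 13.3) = 0.2154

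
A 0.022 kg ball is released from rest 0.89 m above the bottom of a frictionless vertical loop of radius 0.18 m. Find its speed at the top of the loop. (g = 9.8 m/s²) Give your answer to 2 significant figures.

v = 3.2 m/s

Energy conservation: mgh = ½mv_top² + mg(2r)
v_top² = 2g(h − 2r) = 2(9.8)(0.89 − 0.3600) = 10.39
v_top = 3.223 m/s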